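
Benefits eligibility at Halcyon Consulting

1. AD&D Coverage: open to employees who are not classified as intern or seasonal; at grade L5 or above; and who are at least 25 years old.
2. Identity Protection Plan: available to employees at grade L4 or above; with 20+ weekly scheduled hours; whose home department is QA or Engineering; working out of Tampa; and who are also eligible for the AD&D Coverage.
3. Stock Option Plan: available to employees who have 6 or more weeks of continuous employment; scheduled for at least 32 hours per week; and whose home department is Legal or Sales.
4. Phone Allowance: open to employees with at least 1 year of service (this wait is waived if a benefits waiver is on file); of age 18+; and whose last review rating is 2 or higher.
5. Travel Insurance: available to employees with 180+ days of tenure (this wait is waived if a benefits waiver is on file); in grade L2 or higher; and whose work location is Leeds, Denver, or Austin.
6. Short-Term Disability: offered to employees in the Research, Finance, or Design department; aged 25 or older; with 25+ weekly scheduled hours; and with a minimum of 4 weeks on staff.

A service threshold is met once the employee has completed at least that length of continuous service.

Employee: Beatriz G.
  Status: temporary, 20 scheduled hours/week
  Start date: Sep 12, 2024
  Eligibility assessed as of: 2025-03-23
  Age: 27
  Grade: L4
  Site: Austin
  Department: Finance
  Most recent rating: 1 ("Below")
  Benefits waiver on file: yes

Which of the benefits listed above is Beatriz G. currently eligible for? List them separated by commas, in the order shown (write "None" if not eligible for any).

Service from Sep 12, 2024 to 2025-03-23: 192 days.
AD&D Coverage — status temporary ✓ (not excluded); grade L4 < L5 ✗ → not eligible.
Identity Protection Plan — grade L4 ≥ L4 ✓; 20 hrs/wk ≥ 20 ✓; dept Finance ✗ → not eligible.
Stock Option Plan — service 192 days ≥ 6 weeks (≈42 days) ✓; 20 hrs/wk < 32 ✗ → not eligible.
Phone Allowance — benefits waiver on file ✓; age 27 ≥ 18 ✓; rating 1 < 2 ✗ → not eligible.
Travel Insurance — benefits waiver on file ✓; grade L4 ≥ L2 ✓; site Austin ✓ → eligible.
Short-Term Disability — dept Finance ✓; age 27 ≥ 25 ✓; 20 hrs/wk < 25 ✗ → not eligible.

Travel Insurance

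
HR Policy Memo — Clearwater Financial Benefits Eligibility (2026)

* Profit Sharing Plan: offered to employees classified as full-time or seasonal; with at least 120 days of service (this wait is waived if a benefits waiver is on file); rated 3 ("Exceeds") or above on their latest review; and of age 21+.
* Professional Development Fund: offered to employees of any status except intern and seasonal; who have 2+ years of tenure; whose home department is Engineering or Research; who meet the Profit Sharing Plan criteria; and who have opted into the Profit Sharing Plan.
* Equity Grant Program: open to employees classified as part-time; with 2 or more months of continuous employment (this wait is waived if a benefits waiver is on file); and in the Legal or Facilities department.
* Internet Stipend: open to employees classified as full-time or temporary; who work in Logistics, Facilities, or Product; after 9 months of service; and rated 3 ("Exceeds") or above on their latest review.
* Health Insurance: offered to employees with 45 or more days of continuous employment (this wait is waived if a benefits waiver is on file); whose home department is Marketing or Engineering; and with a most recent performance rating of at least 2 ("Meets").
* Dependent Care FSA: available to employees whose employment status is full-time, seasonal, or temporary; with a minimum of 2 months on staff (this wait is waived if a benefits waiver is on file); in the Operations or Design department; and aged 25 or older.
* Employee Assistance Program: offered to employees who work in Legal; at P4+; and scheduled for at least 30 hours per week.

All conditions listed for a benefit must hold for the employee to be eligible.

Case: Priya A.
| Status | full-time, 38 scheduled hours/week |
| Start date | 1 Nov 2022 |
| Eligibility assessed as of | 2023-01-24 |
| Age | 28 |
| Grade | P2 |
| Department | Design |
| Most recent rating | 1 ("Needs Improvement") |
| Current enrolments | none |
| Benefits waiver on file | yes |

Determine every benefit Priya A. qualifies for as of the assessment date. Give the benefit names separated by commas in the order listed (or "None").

Dependent Care FSA

Service from 1 Nov 2022 to 2023-01-24: 84 days.
Profit Sharing Plan — status full-time ✓; benefits waiver on file ✓; rating 1 < 3 ✗ → not eligible.
Professional Development Fund — status full-time ✓ (not excluded); service 84 days < 2 years (≈730 days) ✗ → not eligible.
Equity Grant Program — status full-time ✗ (requires part-time) → not eligible.
Internet Stipend — status full-time ✓; dept Design ✗ → not eligible.
Health Insurance — benefits waiver on file ✓; dept Design ✗ → not eligible.
Dependent Care FSA — status full-time ✓; benefits waiver on file ✓; dept Design ✓; age 28 ≥ 25 ✓ → eligible.
Employee Assistance Program — dept Design ✗ → not eligible.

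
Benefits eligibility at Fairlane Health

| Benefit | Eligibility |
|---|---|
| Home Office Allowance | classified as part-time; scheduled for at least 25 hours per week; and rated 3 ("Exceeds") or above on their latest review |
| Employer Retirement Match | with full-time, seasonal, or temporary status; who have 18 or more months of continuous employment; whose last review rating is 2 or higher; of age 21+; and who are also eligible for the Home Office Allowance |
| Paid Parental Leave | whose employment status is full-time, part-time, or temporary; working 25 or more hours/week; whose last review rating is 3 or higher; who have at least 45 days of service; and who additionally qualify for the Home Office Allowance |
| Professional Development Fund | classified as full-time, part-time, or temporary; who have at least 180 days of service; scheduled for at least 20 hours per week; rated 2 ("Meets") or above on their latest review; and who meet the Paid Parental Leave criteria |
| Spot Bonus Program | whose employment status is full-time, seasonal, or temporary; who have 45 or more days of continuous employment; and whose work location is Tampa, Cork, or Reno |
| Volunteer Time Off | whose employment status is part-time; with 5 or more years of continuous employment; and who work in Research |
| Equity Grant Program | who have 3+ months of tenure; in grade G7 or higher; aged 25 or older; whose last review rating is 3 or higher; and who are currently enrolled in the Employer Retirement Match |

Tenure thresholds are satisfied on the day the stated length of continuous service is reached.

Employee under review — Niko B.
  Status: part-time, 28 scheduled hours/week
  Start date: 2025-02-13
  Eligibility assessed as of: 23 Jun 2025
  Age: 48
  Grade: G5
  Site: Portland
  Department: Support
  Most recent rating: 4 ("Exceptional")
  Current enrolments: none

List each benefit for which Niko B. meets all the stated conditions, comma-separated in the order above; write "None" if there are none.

Home Office Allowance, Paid Parental Leave

Service from 2025-02-13 to 23 Jun 2025: 130 days.
Home Office Allowance — status part-time ✓; 28 hrs/wk ≥ 25 ✓; rating 4 ≥ 3 ✓ → eligible.
Employer Retirement Match — status part-time ✗ (requires full-time, seasonal, or temporary) → not eligible.
Paid Parental Leave — status part-time ✓; 28 hrs/wk ≥ 25 ✓; rating 4 ≥ 3 ✓; service 130 days ≥ 45 days ✓; eligible for Home Office Allowance ✓ → eligible.
Professional Development Fund — status part-time ✓; service 130 days < 180 days ✗ → not eligible.
Spot Bonus Program — status part-time ✗ (requires full-time, seasonal, or temporary) → not eligible.
Volunteer Time Off — status part-time ✓; service 130 days < 5 years (≈1825 days) ✗ → not eligible.
Equity Grant Program — service 130 days ≥ 3 months (≈90 days) ✓; grade G5 < G7 ✗ → not eligible.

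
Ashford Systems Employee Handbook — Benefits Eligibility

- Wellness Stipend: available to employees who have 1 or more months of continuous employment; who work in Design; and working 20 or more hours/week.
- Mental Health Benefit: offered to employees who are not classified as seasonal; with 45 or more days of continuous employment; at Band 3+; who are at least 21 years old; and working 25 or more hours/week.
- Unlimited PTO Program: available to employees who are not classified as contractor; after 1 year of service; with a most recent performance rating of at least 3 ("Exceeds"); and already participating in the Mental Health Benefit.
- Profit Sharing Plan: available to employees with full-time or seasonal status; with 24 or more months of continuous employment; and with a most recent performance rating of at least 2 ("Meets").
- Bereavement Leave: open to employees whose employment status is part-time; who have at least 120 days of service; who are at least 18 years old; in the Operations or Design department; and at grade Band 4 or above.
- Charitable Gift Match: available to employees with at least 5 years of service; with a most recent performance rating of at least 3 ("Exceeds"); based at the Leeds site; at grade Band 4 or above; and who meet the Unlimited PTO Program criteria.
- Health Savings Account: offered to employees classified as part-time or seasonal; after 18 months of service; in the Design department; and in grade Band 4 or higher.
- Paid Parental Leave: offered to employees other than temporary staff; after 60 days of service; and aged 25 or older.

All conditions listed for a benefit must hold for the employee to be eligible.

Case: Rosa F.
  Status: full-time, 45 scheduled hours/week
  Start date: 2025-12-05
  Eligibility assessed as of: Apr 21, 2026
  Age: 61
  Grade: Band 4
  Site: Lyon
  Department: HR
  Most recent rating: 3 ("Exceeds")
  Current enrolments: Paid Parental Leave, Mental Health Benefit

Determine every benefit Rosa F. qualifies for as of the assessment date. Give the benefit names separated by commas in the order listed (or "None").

Service from 2025-12-05 to Apr 21, 2026: 137 days.
Wellness Stipend — service 137 days ≥ 1 month (≈30 days) ✓; dept HR ✗ → not eligible.
Mental Health Benefit — status full-time ✓ (not excluded); service 137 days ≥ 45 days ✓; grade Band 4 ≥ Band 3 ✓; age 61 ≥ 21 ✓; 45 hrs/wk ≥ 25 ✓ → eligible.
Unlimited PTO Program — status full-time ✓ (not excluded); service 137 days < 1 year (≈365 days) ✗ → not eligible.
Profit Sharing Plan — status full-time ✓; service 137 days < 24 months (≈720 days) ✗ → not eligible.
Bereavement Leave — status full-time ✗ (requires part-time) → not eligible.
Charitable Gift Match — service 137 days < 5 years (≈1825 days) ✗ → not eligible.
Health Savings Account — status full-time ✗ (requires part-time or seasonal) → not eligible.
Paid Parental Leave — status full-time ✓ (not excluded); service 137 days ≥ 60 days ✓; age 61 ≥ 25 ✓ → eligible.

Mental Health Benefit, Paid Parental Leave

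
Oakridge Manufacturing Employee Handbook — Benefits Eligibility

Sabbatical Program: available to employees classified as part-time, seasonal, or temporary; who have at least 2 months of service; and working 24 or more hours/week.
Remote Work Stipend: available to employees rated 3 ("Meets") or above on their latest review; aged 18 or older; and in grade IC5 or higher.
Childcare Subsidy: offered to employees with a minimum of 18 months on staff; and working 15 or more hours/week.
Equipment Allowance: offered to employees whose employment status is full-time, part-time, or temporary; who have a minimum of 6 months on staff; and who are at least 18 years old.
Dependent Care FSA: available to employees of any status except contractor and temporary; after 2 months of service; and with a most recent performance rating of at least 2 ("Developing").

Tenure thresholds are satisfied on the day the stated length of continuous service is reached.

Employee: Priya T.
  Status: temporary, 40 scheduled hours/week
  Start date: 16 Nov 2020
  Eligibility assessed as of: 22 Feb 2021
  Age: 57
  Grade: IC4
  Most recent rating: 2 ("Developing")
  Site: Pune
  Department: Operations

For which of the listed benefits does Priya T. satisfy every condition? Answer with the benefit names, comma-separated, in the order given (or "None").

Sabbatical Program

Service from 16 Nov 2020 to 22 Feb 2021: 98 days.
Sabbatical Program — status temporary ✓; service 98 days ≥ 2 months (≈60 days) ✓; 40 hrs/wk ≥ 24 ✓ → eligible.
Remote Work Stipend — rating 2 < 3 ✗ → not eligible.
Childcare Subsidy — service 98 days < 18 months (≈540 days) ✗ → not eligible.
Equipment Allowance — status temporary ✓; service 98 days < 6 months (≈180 days) ✗ → not eligible.
Dependent Care FSA — status temporary ✗ (excluded) → not eligible.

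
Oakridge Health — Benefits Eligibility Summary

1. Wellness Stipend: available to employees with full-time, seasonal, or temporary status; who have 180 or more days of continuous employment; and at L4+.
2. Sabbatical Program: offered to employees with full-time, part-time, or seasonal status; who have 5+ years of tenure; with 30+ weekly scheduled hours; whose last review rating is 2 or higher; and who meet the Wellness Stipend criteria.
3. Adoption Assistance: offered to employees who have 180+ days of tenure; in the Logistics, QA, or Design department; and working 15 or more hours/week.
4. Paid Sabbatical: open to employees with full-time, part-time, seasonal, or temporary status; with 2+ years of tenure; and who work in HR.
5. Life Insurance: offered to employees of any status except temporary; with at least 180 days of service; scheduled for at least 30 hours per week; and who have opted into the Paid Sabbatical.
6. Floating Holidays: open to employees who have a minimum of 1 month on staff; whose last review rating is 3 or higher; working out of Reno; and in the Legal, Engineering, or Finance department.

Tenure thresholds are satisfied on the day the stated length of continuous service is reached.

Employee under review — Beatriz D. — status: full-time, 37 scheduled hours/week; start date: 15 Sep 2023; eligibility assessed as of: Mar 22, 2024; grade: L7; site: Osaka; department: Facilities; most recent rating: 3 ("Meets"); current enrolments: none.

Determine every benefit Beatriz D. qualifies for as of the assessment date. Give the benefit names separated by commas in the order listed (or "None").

Wellness Stipend

Service from 15 Sep 2023 to Mar 22, 2024: 189 days.
Wellness Stipend — status full-time ✓; service 189 days ≥ 180 days ✓; grade L7 ≥ L4 ✓ → eligible.
Sabbatical Program — status full-time ✓; service 189 days < 5 years (≈1825 days) ✗ → not eligible.
Adoption Assistance — service 189 days ≥ 180 days ✓; dept Facilities ✗ → not eligible.
Paid Sabbatical — status full-time ✓; service 189 days < 2 years (≈730 days) ✗ → not eligible.
Life Insurance — status full-time ✓ (not excluded); service 189 days ≥ 180 days ✓; 37 hrs/wk ≥ 30 ✓; not enrolled in Paid Sabbatical ✗ → not eligible.
Floating Holidays — service 189 days ≥ 1 month (≈30 days) ✓; rating 3 ≥ 3 ✓; site Osaka ✗ (not Reno) → not eligible.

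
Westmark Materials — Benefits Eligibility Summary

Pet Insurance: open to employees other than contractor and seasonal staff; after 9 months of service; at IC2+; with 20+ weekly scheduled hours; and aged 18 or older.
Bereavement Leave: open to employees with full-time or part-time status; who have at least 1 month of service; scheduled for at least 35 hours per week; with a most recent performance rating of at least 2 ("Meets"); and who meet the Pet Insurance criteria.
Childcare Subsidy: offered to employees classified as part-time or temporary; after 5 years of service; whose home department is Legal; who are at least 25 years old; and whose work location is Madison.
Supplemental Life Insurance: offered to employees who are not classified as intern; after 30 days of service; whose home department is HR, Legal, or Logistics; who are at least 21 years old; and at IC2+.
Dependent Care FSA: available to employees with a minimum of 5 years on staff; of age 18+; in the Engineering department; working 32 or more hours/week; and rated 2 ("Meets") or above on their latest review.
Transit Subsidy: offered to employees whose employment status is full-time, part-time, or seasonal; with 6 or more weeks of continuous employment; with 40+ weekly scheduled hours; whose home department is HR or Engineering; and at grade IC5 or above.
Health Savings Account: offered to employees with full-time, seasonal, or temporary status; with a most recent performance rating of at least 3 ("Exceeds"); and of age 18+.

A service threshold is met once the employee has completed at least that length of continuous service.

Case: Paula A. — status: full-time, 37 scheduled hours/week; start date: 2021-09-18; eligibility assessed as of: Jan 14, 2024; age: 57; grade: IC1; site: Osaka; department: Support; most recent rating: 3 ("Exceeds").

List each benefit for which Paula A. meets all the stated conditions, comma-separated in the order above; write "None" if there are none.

Health Savings Account

Service from 2021-09-18 to Jan 14, 2024: 848 days.
Pet Insurance — status full-time ✓ (not excluded); service 848 days ≥ 9 months (≈270 days) ✓; grade IC1 < IC2 ✗ → not eligible.
Bereavement Leave — status full-time ✓; service 848 days ≥ 1 month (≈30 days) ✓; 37 hrs/wk ≥ 35 ✓; rating 3 ≥ 2 ✓; not eligible for Pet Insurance ✗ → not eligible.
Childcare Subsidy — status full-time ✗ (requires part-time or temporary) → not eligible.
Supplemental Life Insurance — status full-time ✓ (not excluded); service 848 days ≥ 30 days ✓; dept Support ✗ → not eligible.
Dependent Care FSA — service 848 days < 5 years (≈1825 days) ✗ → not eligible.
Transit Subsidy — status full-time ✓; service 848 days ≥ 6 weeks (≈42 days) ✓; 37 hrs/wk < 40 ✗ → not eligible.
Health Savings Account — status full-time ✓; rating 3 ≥ 3 ✓; age 57 ≥ 18 ✓ → eligible.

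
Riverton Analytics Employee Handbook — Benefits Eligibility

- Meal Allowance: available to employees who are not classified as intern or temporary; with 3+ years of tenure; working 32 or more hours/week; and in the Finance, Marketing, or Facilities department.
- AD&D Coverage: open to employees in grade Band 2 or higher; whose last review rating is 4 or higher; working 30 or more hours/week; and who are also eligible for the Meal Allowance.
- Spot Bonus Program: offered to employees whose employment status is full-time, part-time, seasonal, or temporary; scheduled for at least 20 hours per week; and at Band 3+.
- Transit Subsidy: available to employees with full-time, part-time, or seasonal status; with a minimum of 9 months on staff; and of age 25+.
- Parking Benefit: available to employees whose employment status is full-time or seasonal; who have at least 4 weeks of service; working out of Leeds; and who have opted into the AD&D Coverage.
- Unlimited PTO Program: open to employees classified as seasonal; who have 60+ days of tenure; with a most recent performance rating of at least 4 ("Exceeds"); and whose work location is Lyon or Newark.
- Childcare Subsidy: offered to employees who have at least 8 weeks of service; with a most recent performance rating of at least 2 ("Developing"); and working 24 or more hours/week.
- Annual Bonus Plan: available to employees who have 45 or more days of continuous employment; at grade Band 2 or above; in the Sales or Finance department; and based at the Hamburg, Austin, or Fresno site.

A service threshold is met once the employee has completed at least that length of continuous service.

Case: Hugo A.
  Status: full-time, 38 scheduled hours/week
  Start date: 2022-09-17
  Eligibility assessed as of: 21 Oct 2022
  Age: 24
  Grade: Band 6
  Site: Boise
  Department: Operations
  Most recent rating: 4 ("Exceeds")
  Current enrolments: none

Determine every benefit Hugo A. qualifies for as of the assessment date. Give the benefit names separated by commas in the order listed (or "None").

Spot Bonus Program

Service from 2022-09-17 to 21 Oct 2022: 34 days.
Meal Allowance — status full-time ✓ (not excluded); service 34 days < 3 years (≈1095 days) ✗ → not eligible.
AD&D Coverage — grade Band 6 ≥ Band 2 ✓; rating 4 ≥ 4 ✓; 38 hrs/wk ≥ 30 ✓; not eligible for Meal Allowance ✗ → not eligible.
Spot Bonus Program — status full-time ✓; 38 hrs/wk ≥ 20 ✓; grade Band 6 ≥ Band 3 ✓ → eligible.
Transit Subsidy — status full-time ✓; service 34 days < 9 months (≈270 days) ✗ → not eligible.
Parking Benefit — status full-time ✓; service 34 days ≥ 4 weeks (≈28 days) ✓; site Boise ✗ (not Leeds) → not eligible.
Unlimited PTO Program — status full-time ✗ (requires seasonal) → not eligible.
Childcare Subsidy — service 34 days < 8 weeks (≈56 days) ✗ → not eligible.
Annual Bonus Plan — service 34 days < 45 days ✗ → not eligible.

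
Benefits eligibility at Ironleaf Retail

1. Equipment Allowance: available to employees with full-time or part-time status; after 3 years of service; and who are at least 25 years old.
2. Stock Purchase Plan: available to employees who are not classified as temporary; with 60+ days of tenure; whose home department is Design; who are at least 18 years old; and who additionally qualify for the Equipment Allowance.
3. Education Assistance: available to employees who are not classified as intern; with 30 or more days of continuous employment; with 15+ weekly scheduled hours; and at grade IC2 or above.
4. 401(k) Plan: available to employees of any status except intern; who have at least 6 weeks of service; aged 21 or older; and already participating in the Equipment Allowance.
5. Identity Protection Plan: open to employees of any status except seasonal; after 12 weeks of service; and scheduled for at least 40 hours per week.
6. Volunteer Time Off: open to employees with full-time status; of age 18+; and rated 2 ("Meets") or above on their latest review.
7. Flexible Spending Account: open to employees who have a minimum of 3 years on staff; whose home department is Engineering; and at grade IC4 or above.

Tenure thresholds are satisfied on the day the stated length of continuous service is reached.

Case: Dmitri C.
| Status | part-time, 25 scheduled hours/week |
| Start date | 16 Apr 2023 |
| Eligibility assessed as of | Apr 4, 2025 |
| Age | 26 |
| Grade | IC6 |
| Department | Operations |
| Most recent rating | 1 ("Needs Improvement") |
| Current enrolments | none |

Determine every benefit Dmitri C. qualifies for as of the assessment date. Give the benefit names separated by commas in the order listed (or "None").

Service from 16 Apr 2023 to Apr 4, 2025: 719 days.
Equipment Allowance — status part-time ✓; service 719 days < 3 years (≈1095 days) ✗ → not eligible.
Stock Purchase Plan — status part-time ✓ (not excluded); service 719 days ≥ 60 days ✓; dept Operations ✗ → not eligible.
Education Assistance — status part-time ✓ (not excluded); service 719 days ≥ 30 days ✓; 25 hrs/wk ≥ 15 ✓; grade IC6 ≥ IC2 ✓ → eligible.
401(k) Plan — status part-time ✓ (not excluded); service 719 days ≥ 6 weeks (≈42 days) ✓; age 26 ≥ 21 ✓; not enrolled in Equipment Allowance ✗ → not eligible.
Identity Protection Plan — status part-time ✓ (not excluded); service 719 days ≥ 12 weeks (≈84 days) ✓; 25 hrs/wk < 40 ✗ → not eligible.
Volunteer Time Off — status part-time ✗ (requires full-time) → not eligible.
Flexible Spending Account — service 719 days < 3 years (≈1095 days) ✗ → not eligible.

Education Assistance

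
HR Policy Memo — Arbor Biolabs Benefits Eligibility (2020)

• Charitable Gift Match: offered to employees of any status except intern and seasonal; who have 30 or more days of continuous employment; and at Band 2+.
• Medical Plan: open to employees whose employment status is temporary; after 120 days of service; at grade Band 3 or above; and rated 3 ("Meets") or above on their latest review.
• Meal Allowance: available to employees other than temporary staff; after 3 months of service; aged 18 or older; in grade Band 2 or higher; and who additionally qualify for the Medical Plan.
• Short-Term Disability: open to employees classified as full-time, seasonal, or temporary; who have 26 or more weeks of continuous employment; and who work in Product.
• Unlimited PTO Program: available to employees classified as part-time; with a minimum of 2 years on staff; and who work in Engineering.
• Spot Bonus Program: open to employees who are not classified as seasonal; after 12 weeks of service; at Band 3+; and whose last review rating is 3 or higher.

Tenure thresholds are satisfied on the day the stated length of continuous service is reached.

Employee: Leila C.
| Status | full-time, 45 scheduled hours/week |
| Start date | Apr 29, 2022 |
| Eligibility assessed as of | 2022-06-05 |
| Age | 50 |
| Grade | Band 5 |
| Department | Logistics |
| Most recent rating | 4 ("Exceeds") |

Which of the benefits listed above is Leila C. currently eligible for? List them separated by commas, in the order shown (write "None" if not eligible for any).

Service from Apr 29, 2022 to 2022-06-05: 37 days.
Charitable Gift Match — status full-time ✓ (not excluded); service 37 days ≥ 30 days ✓; grade Band 5 ≥ Band 2 ✓ → eligible.
Medical Plan — status full-time ✗ (requires temporary) → not eligible.
Meal Allowance — status full-time ✓ (not excluded); service 37 days < 3 months (≈90 days) ✗ → not eligible.
Short-Term Disability — status full-time ✓; service 37 days < 26 weeks (≈182 days) ✗ → not eligible.
Unlimited PTO Program — status full-time ✗ (requires part-time) → not eligible.
Spot Bonus Program — status full-time ✓ (not excluded); service 37 days < 12 weeks (≈84 days) ✗ → not eligible.

Charitable Gift Match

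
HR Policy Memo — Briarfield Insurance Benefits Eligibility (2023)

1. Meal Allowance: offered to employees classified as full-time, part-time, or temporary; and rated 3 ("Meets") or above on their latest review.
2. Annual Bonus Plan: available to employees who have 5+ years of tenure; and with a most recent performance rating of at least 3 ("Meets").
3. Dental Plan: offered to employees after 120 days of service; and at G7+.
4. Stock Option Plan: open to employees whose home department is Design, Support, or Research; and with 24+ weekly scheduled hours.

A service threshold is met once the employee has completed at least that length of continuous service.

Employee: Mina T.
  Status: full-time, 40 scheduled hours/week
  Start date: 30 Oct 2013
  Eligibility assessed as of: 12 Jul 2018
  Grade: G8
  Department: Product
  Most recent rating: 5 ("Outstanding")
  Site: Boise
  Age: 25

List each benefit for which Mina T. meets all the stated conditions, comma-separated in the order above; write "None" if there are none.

Meal Allowance, Dental Plan

Service from 30 Oct 2013 to 12 Jul 2018: 1716 days.
Meal Allowance — status full-time ✓; rating 5 ≥ 3 ✓ → eligible.
Annual Bonus Plan — service 1716 days < 5 years (≈1825 days) ✗ → not eligible.
Dental Plan — service 1716 days ≥ 120 days ✓; grade G8 ≥ G7 ✓ → eligible.
Stock Option Plan — dept Product ✗ → not eligible.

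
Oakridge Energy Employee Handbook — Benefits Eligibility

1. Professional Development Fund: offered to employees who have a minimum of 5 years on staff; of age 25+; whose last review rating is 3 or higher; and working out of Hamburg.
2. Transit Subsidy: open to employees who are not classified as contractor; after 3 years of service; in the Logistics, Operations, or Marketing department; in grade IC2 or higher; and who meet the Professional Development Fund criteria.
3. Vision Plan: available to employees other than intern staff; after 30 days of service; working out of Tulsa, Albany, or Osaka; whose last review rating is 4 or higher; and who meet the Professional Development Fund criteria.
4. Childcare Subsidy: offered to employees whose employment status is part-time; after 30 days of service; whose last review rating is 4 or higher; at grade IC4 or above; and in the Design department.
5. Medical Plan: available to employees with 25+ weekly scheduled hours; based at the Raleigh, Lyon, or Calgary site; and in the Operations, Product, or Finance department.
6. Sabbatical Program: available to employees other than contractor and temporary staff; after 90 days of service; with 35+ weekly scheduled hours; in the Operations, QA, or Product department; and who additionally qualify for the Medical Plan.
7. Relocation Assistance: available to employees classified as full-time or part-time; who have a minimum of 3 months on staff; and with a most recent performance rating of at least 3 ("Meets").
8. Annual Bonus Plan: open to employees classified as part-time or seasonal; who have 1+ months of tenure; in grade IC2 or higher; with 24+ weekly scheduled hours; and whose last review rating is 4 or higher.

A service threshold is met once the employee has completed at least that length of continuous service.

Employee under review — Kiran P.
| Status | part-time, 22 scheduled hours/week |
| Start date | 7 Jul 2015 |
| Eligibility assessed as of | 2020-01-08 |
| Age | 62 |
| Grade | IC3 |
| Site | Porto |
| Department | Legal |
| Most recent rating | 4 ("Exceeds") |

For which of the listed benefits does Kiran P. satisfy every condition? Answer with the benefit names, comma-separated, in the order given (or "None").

Relocation Assistance

Service from 7 Jul 2015 to 2020-01-08: 1646 days.
Professional Development Fund — service 1646 days < 5 years (≈1825 days) ✗ → not eligible.
Transit Subsidy — status part-time ✓ (not excluded); service 1646 days ≥ 3 years (≈1095 days) ✓; dept Legal ✗ → not eligible.
Vision Plan — status part-time ✓ (not excluded); service 1646 days ≥ 30 days ✓; site Porto ✗ (not Tulsa, Albany, or Osaka) → not eligible.
Childcare Subsidy — status part-time ✓; service 1646 days ≥ 30 days ✓; rating 4 ≥ 4 ✓; grade IC3 < IC4 ✗ → not eligible.
Medical Plan — 22 hrs/wk < 25 ✗ → not eligible.
Sabbatical Program — status part-time ✓ (not excluded); service 1646 days ≥ 90 days ✓; 22 hrs/wk < 35 ✗ → not eligible.
Relocation Assistance — status part-time ✓; service 1646 days ≥ 3 months (≈90 days) ✓; rating 4 ≥ 3 ✓ → eligible.
Annual Bonus Plan — status part-time ✓; service 1646 days ≥ 1 month (≈30 days) ✓; grade IC3 ≥ IC2 ✓; 22 hrs/wk < 24 ✗ → not eligible.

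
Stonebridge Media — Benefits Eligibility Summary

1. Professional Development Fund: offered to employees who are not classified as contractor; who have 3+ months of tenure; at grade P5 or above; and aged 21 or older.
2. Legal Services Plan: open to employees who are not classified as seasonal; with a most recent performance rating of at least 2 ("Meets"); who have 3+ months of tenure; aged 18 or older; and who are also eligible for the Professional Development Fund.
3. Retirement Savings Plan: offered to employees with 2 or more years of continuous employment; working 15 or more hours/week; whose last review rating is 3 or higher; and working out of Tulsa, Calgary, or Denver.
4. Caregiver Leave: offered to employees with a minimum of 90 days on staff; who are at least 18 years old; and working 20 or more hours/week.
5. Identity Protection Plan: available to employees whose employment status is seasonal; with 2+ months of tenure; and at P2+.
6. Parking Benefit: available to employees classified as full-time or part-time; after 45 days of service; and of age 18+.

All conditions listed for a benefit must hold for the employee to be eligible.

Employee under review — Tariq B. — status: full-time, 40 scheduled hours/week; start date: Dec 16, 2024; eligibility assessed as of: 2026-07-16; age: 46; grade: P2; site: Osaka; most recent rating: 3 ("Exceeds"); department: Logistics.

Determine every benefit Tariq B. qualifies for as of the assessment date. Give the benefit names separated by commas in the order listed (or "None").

Service from Dec 16, 2024 to 2026-07-16: 577 days.
Professional Development Fund — status full-time ✓ (not excluded); service 577 days ≥ 3 months (≈90 days) ✓; grade P2 < P5 ✗ → not eligible.
Legal Services Plan — status full-time ✓ (not excluded); rating 3 ≥ 2 ✓; service 577 days ≥ 3 months (≈90 days) ✓; age 46 ≥ 18 ✓; not eligible for Professional Development Fund ✗ → not eligible.
Retirement Savings Plan — service 577 days < 2 years (≈730 days) ✗ → not eligible.
Caregiver Leave — service 577 days ≥ 90 days ✓; age 46 ≥ 18 ✓; 40 hrs/wk ≥ 20 ✓ → eligible.
Identity Protection Plan — status full-time ✗ (requires seasonal) → not eligible.
Parking Benefit — status full-time ✓; service 577 days ≥ 45 days ✓; age 46 ≥ 18 ✓ → eligible.

Caregiver Leave, Parking Benefit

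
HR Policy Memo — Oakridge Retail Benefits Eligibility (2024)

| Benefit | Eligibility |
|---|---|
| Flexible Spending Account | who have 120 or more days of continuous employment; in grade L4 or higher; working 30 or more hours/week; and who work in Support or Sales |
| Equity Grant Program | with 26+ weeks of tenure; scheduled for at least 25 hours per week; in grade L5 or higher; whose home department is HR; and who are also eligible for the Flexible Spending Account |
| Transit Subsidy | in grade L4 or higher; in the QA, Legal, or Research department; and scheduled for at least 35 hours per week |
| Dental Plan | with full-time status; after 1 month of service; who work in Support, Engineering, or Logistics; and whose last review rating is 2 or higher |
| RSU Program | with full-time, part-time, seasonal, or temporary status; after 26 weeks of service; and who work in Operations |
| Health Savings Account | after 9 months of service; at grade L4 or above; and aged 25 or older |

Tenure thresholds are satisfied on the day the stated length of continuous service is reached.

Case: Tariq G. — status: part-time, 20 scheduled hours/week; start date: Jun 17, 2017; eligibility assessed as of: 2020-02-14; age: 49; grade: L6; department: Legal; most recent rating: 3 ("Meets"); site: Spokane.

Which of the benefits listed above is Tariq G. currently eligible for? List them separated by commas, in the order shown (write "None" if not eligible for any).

Health Savings Account

Service from Jun 17, 2017 to 2020-02-14: 972 days.
Flexible Spending Account — service 972 days ≥ 120 days ✓; grade L6 ≥ L4 ✓; 20 hrs/wk < 30 ✗ → not eligible.
Equity Grant Program — service 972 days ≥ 26 weeks (≈182 days) ✓; 20 hrs/wk < 25 ✗ → not eligible.
Transit Subsidy — grade L6 ≥ L4 ✓; dept Legal ✓; 20 hrs/wk < 35 ✗ → not eligible.
Dental Plan — status part-time ✗ (requires full-time) → not eligible.
RSU Program — status part-time ✓; service 972 days ≥ 26 weeks (≈182 days) ✓; dept Legal ✗ → not eligible.
Health Savings Account — service 972 days ≥ 9 months (≈270 days) ✓; grade L6 ≥ L4 ✓; age 49 ≥ 25 ✓ → eligible.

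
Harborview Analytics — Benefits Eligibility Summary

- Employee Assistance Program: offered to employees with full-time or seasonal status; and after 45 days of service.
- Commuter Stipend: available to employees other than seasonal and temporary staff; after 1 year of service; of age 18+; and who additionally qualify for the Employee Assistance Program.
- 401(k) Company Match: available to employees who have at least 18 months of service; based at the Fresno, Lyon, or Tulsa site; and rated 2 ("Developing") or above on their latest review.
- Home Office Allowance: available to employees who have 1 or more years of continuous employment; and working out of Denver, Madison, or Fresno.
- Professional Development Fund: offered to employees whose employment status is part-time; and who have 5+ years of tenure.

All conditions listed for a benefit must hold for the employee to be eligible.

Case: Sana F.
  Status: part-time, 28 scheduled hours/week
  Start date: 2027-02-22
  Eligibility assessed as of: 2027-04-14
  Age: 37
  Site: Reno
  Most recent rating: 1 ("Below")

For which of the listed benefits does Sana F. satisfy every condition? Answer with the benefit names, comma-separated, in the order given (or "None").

None

Service from 2027-02-22 to 2027-04-14: 51 days.
Employee Assistance Program — status part-time ✗ (requires full-time or seasonal) → not eligible.
Commuter Stipend — status part-time ✓ (not excluded); service 51 days < 1 year (≈365 days) ✗ → not eligible.
401(k) Company Match — service 51 days < 18 months (≈540 days) ✗ → not eligible.
Home Office Allowance — service 51 days < 1 year (≈365 days) ✗ → not eligible.
Professional Development Fund — status part-time ✓; service 51 days < 5 years (≈1825 days) ✗ → not eligible.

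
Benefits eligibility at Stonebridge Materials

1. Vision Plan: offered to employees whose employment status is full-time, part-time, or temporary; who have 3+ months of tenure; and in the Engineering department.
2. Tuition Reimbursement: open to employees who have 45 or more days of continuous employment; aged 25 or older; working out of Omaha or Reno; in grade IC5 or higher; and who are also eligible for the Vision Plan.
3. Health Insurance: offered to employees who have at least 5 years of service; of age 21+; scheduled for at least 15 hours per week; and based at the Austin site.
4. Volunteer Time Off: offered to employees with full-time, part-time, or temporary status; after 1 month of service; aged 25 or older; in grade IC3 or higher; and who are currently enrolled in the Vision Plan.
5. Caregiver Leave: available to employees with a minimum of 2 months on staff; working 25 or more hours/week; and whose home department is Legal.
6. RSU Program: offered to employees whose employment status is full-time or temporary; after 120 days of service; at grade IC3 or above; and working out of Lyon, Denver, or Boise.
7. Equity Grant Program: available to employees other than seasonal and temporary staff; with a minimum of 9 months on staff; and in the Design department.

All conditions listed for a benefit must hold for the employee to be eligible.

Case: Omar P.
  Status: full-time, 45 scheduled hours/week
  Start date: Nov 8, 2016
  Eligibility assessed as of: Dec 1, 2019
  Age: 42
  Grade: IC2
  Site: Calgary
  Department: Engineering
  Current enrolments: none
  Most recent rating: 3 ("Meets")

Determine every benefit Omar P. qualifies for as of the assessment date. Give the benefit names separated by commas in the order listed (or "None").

Vision Plan

Service from Nov 8, 2016 to Dec 1, 2019: 1118 days.
Vision Plan — status full-time ✓; service 1118 days ≥ 3 months (≈90 days) ✓; dept Engineering ✓ → eligible.
Tuition Reimbursement — service 1118 days ≥ 45 days ✓; age 42 ≥ 25 ✓; site Calgary ✗ (not Omaha or Reno) → not eligible.
Health Insurance — service 1118 days < 5 years (≈1825 days) ✗ → not eligible.
Volunteer Time Off — status full-time ✓; service 1118 days ≥ 1 month (≈30 days) ✓; age 42 ≥ 25 ✓; grade IC2 < IC3 ✗ → not eligible.
Caregiver Leave — service 1118 days ≥ 2 months (≈60 days) ✓; 45 hrs/wk ≥ 25 ✓; dept Engineering ✗ → not eligible.
RSU Program — status full-time ✓; service 1118 days ≥ 120 days ✓; grade IC2 < IC3 ✗ → not eligible.
Equity Grant Program — status full-time ✓ (not excluded); service 1118 days ≥ 9 months (≈270 days) ✓; dept Engineering ✗ → not eligible.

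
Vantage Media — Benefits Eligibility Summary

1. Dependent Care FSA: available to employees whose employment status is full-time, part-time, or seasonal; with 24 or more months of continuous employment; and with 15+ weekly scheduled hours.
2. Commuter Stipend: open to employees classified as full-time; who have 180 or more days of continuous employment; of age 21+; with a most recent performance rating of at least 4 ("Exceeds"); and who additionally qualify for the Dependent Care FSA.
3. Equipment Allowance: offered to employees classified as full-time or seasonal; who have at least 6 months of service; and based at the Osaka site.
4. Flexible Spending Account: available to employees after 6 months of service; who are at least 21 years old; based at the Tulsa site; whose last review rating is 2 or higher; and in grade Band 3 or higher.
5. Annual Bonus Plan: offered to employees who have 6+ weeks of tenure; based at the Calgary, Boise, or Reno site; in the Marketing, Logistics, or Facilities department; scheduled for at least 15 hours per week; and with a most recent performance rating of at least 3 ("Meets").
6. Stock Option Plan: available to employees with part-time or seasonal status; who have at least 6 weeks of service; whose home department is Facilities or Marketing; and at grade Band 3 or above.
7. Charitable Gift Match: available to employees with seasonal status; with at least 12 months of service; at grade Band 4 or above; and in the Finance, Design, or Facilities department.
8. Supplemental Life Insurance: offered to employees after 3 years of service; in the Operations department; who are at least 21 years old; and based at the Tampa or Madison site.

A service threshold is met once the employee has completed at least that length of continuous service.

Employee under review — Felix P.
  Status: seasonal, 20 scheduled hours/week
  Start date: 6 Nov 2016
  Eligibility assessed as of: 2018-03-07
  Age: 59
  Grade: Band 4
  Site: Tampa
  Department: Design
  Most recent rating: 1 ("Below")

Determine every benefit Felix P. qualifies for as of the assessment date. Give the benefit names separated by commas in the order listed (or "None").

Charitable Gift Match

Service from 6 Nov 2016 to 2018-03-07: 486 days.
Dependent Care FSA — status seasonal ✓; service 486 days < 24 months (≈720 days) ✗ → not eligible.
Commuter Stipend — status seasonal ✗ (requires full-time) → not eligible.
Equipment Allowance — status seasonal ✓; service 486 days ≥ 6 months (≈180 days) ✓; site Tampa ✗ (not Osaka) → not eligible.
Flexible Spending Account — service 486 days ≥ 6 months (≈180 days) ✓; age 59 ≥ 21 ✓; site Tampa ✗ (not Tulsa) → not eligible.
Annual Bonus Plan — service 486 days ≥ 6 weeks (≈42 days) ✓; site Tampa ✗ (not Calgary, Boise, or Reno) → not eligible.
Stock Option Plan — status seasonal ✓; service 486 days ≥ 6 weeks (≈42 days) ✓; dept Design ✗ → not eligible.
Charitable Gift Match — status seasonal ✓; service 486 days ≥ 12 months (≈360 days) ✓; grade Band 4 ≥ Band 4 ✓; dept Design ✓ → eligible.
Supplemental Life Insurance — service 486 days < 3 years (≈1095 days) ✗ → not eligible.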